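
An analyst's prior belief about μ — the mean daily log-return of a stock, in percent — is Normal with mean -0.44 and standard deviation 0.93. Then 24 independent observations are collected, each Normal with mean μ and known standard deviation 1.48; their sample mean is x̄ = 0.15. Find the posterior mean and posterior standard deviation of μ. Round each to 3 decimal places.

Posterior mean ≈ 0.094; posterior SD ≈ 0.287

With known σ, the Normal prior is conjugate. Weight on the data is w = (n/σ²)/(n/σ² + 1/τ₀²) = 10.9569/(10.9569+1.15620) = 0.90455.
Posterior mean = w·x̄ + (1−w)·μ₀ = 0.90455·0.15 + 0.095451·-0.44 = 0.094. Posterior variance = 1/(10.9569+1.15620) = 0.0825552, so SD = 0.287.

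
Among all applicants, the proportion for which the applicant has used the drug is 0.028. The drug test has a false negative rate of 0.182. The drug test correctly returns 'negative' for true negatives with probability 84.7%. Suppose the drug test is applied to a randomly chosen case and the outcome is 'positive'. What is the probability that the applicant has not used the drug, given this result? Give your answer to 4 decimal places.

Write H for 'the applicant has used the drug'. Prior odds H:¬H = 0.028/0.972 = 0.028807. For the 'positive' outcome, the likelihood ratio is 0.818/0.153 = 5.3464.
Posterior odds = 0.028807 × 5.3464 = 0.15401, so P(H|E) = 0.15401/(1+0.15401) = 0.1335. Then P(¬H|E) = 1 − 0.1335 = 0.8665.

P(¬H | E) ≈ 0.8665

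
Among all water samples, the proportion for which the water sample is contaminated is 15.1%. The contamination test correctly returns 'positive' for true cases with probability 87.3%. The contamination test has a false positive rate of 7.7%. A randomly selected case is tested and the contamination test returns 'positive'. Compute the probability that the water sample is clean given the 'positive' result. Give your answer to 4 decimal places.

Let H be the event that the water sample is contaminated. P(H) = 0.151, so P(¬H) = 0.849. With E the 'positive' result, P(E|H) = 0.873 and P(E|¬H) = 0.077.
P(E) = 0.873·0.151 + 0.077·0.849 = 0.13182 + 0.065373 = 0.19720.
By Bayes' theorem, P(H|E) = 0.13182 / 0.19720 = 0.6685. Hence P(¬H|E) = 1 − 0.6685 = 0.3315.

P(¬H | E) ≈ 0.3315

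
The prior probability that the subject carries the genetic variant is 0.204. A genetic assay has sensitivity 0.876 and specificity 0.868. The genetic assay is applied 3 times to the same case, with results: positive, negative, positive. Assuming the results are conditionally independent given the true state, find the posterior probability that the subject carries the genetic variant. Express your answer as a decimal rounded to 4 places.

Let H be the event that the subject carries the genetic variant; start with P(H) = 0.204. P('positive'|H) = 0.876, P('positive'|¬H) = 0.132.
Update on result 1 ('positive'): P(H) ← 0.876·0.2040 / (0.876·0.2040 + 0.132·0.7960) = 0.17870/0.28378 = 0.6297.
Update on result 2 ('negative'): P(H) ← 0.124·0.6297 / (0.124·0.6297 + 0.868·0.3703) = 0.078087/0.39948 = 0.1955.
Update on result 3 ('positive'): P(H) ← 0.876·0.1955 / (0.876·0.1955 + 0.132·0.8045) = 0.17124/0.27743 = 0.6172.

Posterior P(H) ≈ 0.6172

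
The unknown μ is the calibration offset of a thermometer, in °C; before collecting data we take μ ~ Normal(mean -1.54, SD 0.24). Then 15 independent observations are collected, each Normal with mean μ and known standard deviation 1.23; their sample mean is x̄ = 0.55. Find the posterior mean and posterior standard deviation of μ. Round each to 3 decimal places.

Posterior mean ≈ -0.780; posterior SD ≈ 0.191

With known σ, the Normal prior is conjugate. Weight on the data is w = (n/σ²)/(n/σ² + 1/τ₀²) = 9.91473/(9.91473+17.3611) = 0.36350.
Posterior mean = w·x̄ + (1−w)·μ₀ = 0.36350·0.55 + 0.63650·-1.54 = -0.780. Posterior variance = 1/(9.91473+17.3611) = 0.0366625, so SD = 0.191.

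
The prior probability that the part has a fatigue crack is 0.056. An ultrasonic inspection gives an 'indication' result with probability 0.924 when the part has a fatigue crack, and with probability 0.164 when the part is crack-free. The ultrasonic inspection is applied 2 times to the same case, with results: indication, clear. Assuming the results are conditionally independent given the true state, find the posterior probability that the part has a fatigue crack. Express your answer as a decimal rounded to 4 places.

Posterior P(H) ≈ 0.0295

Let H be the event that the part has a fatigue crack; start with P(H) = 0.056. P('indication'|H) = 0.924, P('indication'|¬H) = 0.164.
Update on result 1 ('indication'): P(H) ← 0.924·0.0560 / (0.924·0.0560 + 0.164·0.9440) = 0.051744/0.20656 = 0.2505.
Update on result 2 ('clear'): P(H) ← 0.076·0.2505 / (0.076·0.2505 + 0.836·0.7495) = 0.019038/0.64562 = 0.0295.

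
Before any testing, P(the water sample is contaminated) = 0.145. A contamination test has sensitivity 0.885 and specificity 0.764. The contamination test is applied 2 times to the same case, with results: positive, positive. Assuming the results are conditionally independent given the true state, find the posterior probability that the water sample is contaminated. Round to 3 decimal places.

Posterior P(H) ≈ 0.705

With H the event that the water sample is contaminated, the joint likelihood of the observed sequence is P(data|H) = 0.885·0.885 = 0.78323 and P(data|¬H) = 0.236·0.236 = 0.055696.
Bayes: P(H|data) = 0.145·0.78323 / (0.145·0.78323 + 0.855·0.055696) = 0.11357/0.16119 = 0.7046.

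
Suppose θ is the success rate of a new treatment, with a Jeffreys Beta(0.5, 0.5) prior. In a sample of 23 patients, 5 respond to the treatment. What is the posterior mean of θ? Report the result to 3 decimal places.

The binomial likelihood is conjugate to the Beta prior: with 5 successes and 18 failures, the posterior is Beta(0.5+5, 0.5+18) = Beta(5.5, 18.5).
E[θ | data] = 5.5/(5.5+18.5) = 0.229.

Posterior mean ≈ 0.229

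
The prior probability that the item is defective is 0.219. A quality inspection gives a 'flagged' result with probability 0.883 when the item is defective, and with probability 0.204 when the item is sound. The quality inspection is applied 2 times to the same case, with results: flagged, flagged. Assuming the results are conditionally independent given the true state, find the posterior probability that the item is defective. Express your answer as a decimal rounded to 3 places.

With H the event that the item is defective, the joint likelihood of the observed sequence is P(data|H) = 0.883·0.883 = 0.77969 and P(data|¬H) = 0.204·0.204 = 0.041616.
Bayes: P(H|data) = 0.219·0.77969 / (0.219·0.77969 + 0.781·0.041616) = 0.17075/0.20325 = 0.8401.

Posterior P(H) ≈ 0.840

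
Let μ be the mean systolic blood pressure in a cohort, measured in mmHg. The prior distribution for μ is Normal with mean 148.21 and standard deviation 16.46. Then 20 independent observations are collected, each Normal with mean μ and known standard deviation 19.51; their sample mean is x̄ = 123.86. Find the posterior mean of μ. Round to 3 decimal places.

Posterior mean ≈ 125.458

With known σ, the Normal prior is conjugate. Weight on the data is w = (n/σ²)/(n/σ² + 1/τ₀²) = 0.0525431/(0.0525431+0.00369097) = 0.93436.
Posterior mean = w·x̄ + (1−w)·μ₀ = 0.93436·123.86 + 0.065636·148.21 = 125.458.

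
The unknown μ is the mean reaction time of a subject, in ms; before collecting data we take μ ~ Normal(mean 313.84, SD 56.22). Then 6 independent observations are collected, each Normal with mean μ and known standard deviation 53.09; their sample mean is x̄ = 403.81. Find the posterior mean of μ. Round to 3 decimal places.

Posterior mean ≈ 392.168

With known σ, the Normal prior is conjugate. Weight on the data is w = (n/σ²)/(n/σ² + 1/τ₀²) = 0.00212876/(0.00212876+0.00031639) = 0.87061.
Posterior mean = w·x̄ + (1−w)·μ₀ = 0.87061·403.81 + 0.12939·313.84 = 392.168.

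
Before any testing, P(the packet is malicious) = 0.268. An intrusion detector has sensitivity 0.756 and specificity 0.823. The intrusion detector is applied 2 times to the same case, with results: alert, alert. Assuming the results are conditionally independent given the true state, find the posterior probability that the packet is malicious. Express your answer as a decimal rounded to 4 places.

Posterior P(H) ≈ 0.8698

Let H be the event that the packet is malicious; start with P(H) = 0.268. P('alert'|H) = 0.756, P('alert'|¬H) = 0.177.
Update on result 1 ('alert'): P(H) ← 0.756·0.2680 / (0.756·0.2680 + 0.177·0.7320) = 0.20261/0.33217 = 0.6099.
Update on result 2 ('alert'): P(H) ← 0.756·0.6099 / (0.756·0.6099 + 0.177·0.3901) = 0.46112/0.53016 = 0.8698.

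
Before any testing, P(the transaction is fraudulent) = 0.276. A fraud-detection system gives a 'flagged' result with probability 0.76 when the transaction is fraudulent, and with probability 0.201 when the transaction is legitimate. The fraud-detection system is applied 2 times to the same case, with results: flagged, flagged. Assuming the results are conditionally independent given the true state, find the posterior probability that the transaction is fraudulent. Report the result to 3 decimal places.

Let H be the event that the transaction is fraudulent; start with P(H) = 0.276. P('flagged'|H) = 0.76, P('flagged'|¬H) = 0.201.
Update on result 1 ('flagged'): P(H) ← 0.76·0.2760 / (0.76·0.2760 + 0.201·0.7240) = 0.20976/0.35528 = 0.5904.
Update on result 2 ('flagged'): P(H) ← 0.76·0.5904 / (0.76·0.5904 + 0.201·0.4096) = 0.44870/0.53103 = 0.8450.

Posterior P(H) ≈ 0.845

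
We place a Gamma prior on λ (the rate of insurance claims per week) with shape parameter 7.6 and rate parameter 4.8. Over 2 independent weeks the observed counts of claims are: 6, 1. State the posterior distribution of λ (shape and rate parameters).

Posterior: Gamma(shape=14.6, rate=6.8)

Total count ∑xᵢ = 7 over n = 2 weeks.
Gamma is conjugate to the Poisson likelihood: posterior is Gamma(shape = 7.6+7 = 14.6, rate = 4.8+2 = 6.8).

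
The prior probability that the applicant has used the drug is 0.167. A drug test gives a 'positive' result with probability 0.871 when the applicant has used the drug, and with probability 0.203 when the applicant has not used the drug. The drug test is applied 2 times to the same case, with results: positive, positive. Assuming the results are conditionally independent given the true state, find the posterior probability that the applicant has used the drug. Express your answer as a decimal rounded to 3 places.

Posterior P(H) ≈ 0.787

With H the event that the applicant has used the drug, the joint likelihood of the observed sequence is P(data|H) = 0.871·0.871 = 0.75864 and P(data|¬H) = 0.203·0.203 = 0.041209.
Bayes: P(H|data) = 0.167·0.75864 / (0.167·0.75864 + 0.833·0.041209) = 0.12669/0.16102 = 0.7868.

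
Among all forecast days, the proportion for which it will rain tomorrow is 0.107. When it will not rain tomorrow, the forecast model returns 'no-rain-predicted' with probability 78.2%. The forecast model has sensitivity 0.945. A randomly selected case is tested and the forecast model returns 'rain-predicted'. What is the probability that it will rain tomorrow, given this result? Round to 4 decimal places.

Write H for 'it will rain tomorrow'. Prior odds H:¬H = 0.107/0.893 = 0.11982. For the 'rain-predicted' outcome, the likelihood ratio is 0.945/0.218 = 4.3349.
Posterior odds = 0.11982 × 4.3349 = 0.51941, so P(H|E) = 0.51941/(1+0.51941) = 0.3418.

P(H | E) ≈ 0.3418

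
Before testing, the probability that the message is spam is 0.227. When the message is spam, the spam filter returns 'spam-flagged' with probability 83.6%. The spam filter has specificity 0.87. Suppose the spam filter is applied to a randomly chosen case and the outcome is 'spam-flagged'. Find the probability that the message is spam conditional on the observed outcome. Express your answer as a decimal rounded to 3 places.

Write H for 'the message is spam'. Prior odds H:¬H = 0.227/0.773 = 0.29366. For the 'spam-flagged' outcome, the likelihood ratio is 0.836/0.13 = 6.4308.
Posterior odds = 0.29366 × 6.4308 = 1.8885, so P(H|E) = 1.8885/(1+1.8885) = 0.654.

P(H | E) ≈ 0.654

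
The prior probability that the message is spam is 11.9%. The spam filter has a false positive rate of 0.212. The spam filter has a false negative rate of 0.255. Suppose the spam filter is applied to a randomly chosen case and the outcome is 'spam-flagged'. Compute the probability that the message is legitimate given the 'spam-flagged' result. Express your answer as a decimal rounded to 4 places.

Let H be the event that the message is spam. P(H) = 0.119, so P(¬H) = 0.881. With E the 'spam-flagged' result, P(E|H) = 0.745 and P(E|¬H) = 0.212.
P(E) = 0.745·0.119 + 0.212·0.881 = 0.088655 + 0.18677 = 0.27543.
By Bayes' theorem, P(H|E) = 0.088655 / 0.27543 = 0.3219. Hence P(¬H|E) = 1 − 0.3219 = 0.6781.

P(¬H | E) ≈ 0.6781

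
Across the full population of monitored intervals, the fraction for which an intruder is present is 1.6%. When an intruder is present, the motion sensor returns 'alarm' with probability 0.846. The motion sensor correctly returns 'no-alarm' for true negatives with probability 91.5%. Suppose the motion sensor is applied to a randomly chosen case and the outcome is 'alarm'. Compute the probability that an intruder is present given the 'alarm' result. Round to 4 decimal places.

Let H be the event that an intruder is present. P(H) = 0.016, so P(¬H) = 0.984. With E the 'alarm' result, P(E|H) = 0.846 and P(E|¬H) = 0.085.
P(E) = 0.846·0.016 + 0.085·0.984 = 0.013536 + 0.083640 = 0.097176.
By Bayes' theorem, P(H|E) = 0.013536 / 0.097176 = 0.1393.

P(H | E) ≈ 0.1393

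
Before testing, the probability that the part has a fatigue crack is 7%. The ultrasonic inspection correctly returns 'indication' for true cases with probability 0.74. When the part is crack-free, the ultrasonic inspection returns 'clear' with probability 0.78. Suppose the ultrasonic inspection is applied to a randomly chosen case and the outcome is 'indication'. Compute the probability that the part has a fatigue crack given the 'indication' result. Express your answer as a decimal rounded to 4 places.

P(H | E) ≈ 0.2020

Let H be the event that the part has a fatigue crack. P(H) = 0.07, so P(¬H) = 0.93. With E the 'indication' result, P(E|H) = 0.74 and P(E|¬H) = 0.22.
P(E) = 0.74·0.07 + 0.22·0.93 = 0.051800 + 0.20460 = 0.25640.
By Bayes' theorem, P(H|E) = 0.051800 / 0.25640 = 0.2020.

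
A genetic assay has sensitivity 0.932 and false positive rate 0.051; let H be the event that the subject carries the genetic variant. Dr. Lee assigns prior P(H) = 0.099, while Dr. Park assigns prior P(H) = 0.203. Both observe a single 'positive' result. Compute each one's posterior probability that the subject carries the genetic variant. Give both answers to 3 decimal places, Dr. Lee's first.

Dr. Lee: 0.668; Dr. Park: 0.823

The likelihood ratio for a 'positive' result is 0.932/0.051 = 18.275.
Dr. Lee: prior odds 0.099/0.901 = 0.10988; posterior odds 2.0080; posterior probability 0.668.
Dr. Park: prior odds 0.203/0.797 = 0.25471; posterior odds 4.6546; posterior probability 0.823.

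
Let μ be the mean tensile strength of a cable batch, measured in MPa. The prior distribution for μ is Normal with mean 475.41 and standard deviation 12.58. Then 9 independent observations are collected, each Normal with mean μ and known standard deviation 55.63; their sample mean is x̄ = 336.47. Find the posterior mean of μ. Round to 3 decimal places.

Prior precision 1/τ₀² = 1/12.58² = 0.00631886; data precision n/σ² = 9/55.63² = 0.00290820.
Posterior precision = 0.00631886 + 0.00290820 = 0.00922706.
Posterior mean = (0.00631886·475.41 + 0.00290820·336.47) / 0.00922706 = 431.619.

Posterior mean ≈ 431.619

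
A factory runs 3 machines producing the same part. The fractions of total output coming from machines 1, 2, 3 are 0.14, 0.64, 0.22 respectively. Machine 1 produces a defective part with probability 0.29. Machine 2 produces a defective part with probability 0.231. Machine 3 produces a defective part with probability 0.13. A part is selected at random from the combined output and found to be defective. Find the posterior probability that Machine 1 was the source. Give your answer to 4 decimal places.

P(defective|M1) = 0.29; P(defective|M2) = 0.231; P(defective|M3) = 0.13.
Prior × likelihood for each source: 0.14·0.29=0.04060, 0.64·0.231=0.1478, 0.22·0.13=0.02860. Summing gives P(defective) = 0.21704.
P(Machine 1 | defective) = 0.04060 / 0.21704 = 0.1871.

Posterior probability ≈ 0.1871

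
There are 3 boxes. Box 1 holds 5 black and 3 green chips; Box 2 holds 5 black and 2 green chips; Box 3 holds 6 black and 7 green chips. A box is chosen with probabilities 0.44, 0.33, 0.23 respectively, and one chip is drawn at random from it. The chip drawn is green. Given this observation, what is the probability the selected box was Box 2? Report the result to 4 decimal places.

Posterior probability ≈ 0.2461

Tabulate prior·likelihood by source: [1] prior 0.44, lik 0.375, product 0.1650; [2] prior 0.33, lik 0.2857, product 0.09429; [3] prior 0.23, lik 0.5385, product 0.1238.
Normalizing constant = 0.38313; the posterior for Box 2 is its product over the sum, 0.09429/0.38313 = 0.2461.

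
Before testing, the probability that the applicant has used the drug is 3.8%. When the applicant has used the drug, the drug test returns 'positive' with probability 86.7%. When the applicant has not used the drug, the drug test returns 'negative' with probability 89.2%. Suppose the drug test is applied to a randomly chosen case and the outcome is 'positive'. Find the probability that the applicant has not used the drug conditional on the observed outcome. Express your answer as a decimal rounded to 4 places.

P(¬H | E) ≈ 0.7592

Let H be the event that the applicant has used the drug. P(H) = 0.038, so P(¬H) = 0.962. With E the 'positive' result, P(E|H) = 0.867 and P(E|¬H) = 0.108.
P(E) = 0.867·0.038 + 0.108·0.962 = 0.032946 + 0.10390 = 0.13684.
By Bayes' theorem, P(H|E) = 0.032946 / 0.13684 = 0.2408. Hence P(¬H|E) = 1 − 0.2408 = 0.7592.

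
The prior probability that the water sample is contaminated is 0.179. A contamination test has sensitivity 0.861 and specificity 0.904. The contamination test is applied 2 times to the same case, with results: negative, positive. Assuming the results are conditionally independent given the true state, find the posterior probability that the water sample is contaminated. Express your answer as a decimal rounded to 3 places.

With H the event that the water sample is contaminated, the joint likelihood of the observed sequence is P(data|H) = 0.139·0.861 = 0.11968 and P(data|¬H) = 0.904·0.096 = 0.086784.
Bayes: P(H|data) = 0.179·0.11968 / (0.179·0.11968 + 0.821·0.086784) = 0.021423/0.092672 = 0.2312.

Posterior P(H) ≈ 0.231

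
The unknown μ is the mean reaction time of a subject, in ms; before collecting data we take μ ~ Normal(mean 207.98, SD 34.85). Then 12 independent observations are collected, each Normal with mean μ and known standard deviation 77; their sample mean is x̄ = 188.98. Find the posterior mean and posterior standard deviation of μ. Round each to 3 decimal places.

Posterior mean ≈ 194.474; posterior SD ≈ 18.741

Prior precision 1/τ₀² = 1/34.85² = 0.00082337; data precision n/σ² = 12/77² = 0.00202395.
Posterior precision = 0.00082337 + 0.00202395 = 0.00284732, giving posterior SD = 1/√0.00284732 = 18.741.
Posterior mean = (0.00082337·207.98 + 0.00202395·188.98) / 0.00284732 = 194.474.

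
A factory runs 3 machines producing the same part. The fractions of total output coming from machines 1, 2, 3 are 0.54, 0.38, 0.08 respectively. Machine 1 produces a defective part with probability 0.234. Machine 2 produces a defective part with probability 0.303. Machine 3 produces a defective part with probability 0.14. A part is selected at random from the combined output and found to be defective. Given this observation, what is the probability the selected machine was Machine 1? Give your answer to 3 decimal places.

Posterior probability ≈ 0.500

Tabulate prior·likelihood by source: [1] prior 0.54, lik 0.234, product 0.1264; [2] prior 0.38, lik 0.303, product 0.1151; [3] prior 0.08, lik 0.14, product 0.01120.
Normalizing constant = 0.25270; the posterior for Machine 1 is its product over the sum, 0.1264/0.25270 = 0.500.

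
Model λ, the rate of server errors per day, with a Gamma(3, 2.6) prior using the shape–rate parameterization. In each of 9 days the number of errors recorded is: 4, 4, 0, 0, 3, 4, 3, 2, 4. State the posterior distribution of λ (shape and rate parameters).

The Poisson likelihood adds the total count to the shape and the number of exposure periods to the rate. Here ∑xᵢ = 24 and n = 9, so shape 3→27 and rate 2.6→11.6.

Posterior: Gamma(shape=27, rate=11.6)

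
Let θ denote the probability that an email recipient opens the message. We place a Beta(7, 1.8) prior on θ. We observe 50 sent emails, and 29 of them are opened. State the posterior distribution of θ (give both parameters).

Posterior: Beta(36, 22.8)

The binomial likelihood is conjugate to the Beta prior: with 29 successes and 21 failures, the posterior is Beta(7+29, 1.8+21) = Beta(36, 22.8).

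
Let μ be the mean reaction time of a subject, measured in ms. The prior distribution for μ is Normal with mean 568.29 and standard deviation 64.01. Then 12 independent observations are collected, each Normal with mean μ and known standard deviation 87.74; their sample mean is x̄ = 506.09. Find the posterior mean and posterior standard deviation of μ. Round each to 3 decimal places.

Prior precision 1/τ₀² = 1/64.01² = 0.00024406; data precision n/σ² = 12/87.74² = 0.00155878.
Posterior precision = 0.00024406 + 0.00155878 = 0.00180285, giving posterior SD = 1/√0.00180285 = 23.552.
Posterior mean = (0.00024406·568.29 + 0.00155878·506.09) / 0.00180285 = 514.510.

Posterior mean ≈ 514.510; posterior SD ≈ 23.552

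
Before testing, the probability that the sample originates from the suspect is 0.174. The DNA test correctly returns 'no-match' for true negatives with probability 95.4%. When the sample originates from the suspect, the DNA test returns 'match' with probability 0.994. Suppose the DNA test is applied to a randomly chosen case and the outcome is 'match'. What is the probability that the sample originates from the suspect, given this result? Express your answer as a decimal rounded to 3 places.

Write H for 'the sample originates from the suspect'. Prior odds H:¬H = 0.174/0.826 = 0.21065. For the 'match' outcome, the likelihood ratio is 0.994/0.046 = 21.609.
Posterior odds = 0.21065 × 21.609 = 4.5520, so P(H|E) = 4.5520/(1+4.5520) = 0.820.

P(H | E) ≈ 0.820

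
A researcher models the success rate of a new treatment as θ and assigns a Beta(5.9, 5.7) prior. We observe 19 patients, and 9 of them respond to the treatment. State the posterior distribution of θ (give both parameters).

Observing 9 successes and 10 failures updates Beta(5.9, 5.7) by adding the success and failure counts to the two shape parameters: α = 5.9+9 = 14.9, β = 5.7+10 = 15.7.

Posterior: Beta(14.9, 15.7)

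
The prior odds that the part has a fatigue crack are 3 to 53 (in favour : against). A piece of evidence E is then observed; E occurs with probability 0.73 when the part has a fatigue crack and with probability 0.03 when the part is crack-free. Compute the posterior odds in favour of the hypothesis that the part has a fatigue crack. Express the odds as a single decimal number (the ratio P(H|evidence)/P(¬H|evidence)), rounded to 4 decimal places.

Posterior odds ≈ 1.3774

Prior odds = 3/53 = 0.056604.
Likelihood ratio for E = 0.73/0.03 = 24.333.
Posterior odds = prior odds × LR = 1.3774.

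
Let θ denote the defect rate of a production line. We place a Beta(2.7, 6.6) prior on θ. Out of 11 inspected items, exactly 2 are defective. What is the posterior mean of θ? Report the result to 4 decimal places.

Observing 2 successes and 9 failures updates Beta(2.7, 6.6) by adding the success and failure counts to the two shape parameters: α = 2.7+2 = 4.7, β = 6.6+9 = 15.6.
E[θ | data] = 4.7/(4.7+15.6) = 0.2315.

Posterior mean ≈ 0.2315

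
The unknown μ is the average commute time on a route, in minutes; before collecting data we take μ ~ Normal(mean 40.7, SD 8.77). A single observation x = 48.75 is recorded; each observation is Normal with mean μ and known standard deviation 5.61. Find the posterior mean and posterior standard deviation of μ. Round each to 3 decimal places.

With known σ, the Normal prior is conjugate. Weight on the data is w = (n/σ²)/(n/σ² + 1/τ₀²) = 0.0317742/(0.0317742+0.0130017) = 0.70963.
Posterior mean = w·x̄ + (1−w)·μ₀ = 0.70963·48.75 + 0.29037·40.7 = 46.412. Posterior variance = 1/(0.0317742+0.0130017) = 22.3334, so SD = 4.726.

Posterior mean ≈ 46.412; posterior SD ≈ 4.726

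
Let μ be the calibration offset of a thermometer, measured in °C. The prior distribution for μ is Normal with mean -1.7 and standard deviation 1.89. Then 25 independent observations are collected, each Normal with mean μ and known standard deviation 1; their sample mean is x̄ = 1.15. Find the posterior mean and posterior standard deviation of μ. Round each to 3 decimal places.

With known σ, the Normal prior is conjugate. Weight on the data is w = (n/σ²)/(n/σ² + 1/τ₀²) = 25.0000/(25.0000+0.279947) = 0.98893.
Posterior mean = w·x̄ + (1−w)·μ₀ = 0.98893·1.15 + 0.011074·-1.7 = 1.118. Posterior variance = 1/(25.0000+0.279947) = 0.0395570, so SD = 0.199.

Posterior mean ≈ 1.118; posterior SD ≈ 0.199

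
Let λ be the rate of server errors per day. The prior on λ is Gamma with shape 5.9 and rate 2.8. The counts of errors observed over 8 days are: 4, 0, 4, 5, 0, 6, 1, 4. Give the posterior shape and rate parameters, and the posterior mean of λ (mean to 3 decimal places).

Posterior: Gamma(shape=29.9, rate=10.8); mean ≈ 2.769

The Poisson likelihood adds the total count to the shape and the number of exposure periods to the rate. Here ∑xᵢ = 24 and n = 8, so shape 5.9→29.9 and rate 2.8→10.8.
E[λ | data] = 29.9/10.8 = 2.769.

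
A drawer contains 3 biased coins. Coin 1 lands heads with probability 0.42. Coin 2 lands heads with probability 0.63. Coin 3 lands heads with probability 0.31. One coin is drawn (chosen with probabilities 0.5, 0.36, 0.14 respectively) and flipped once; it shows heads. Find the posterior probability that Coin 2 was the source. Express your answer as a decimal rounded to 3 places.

Tabulate prior·likelihood by source: [1] prior 0.5, lik 0.42, product 0.2100; [2] prior 0.36, lik 0.63, product 0.2268; [3] prior 0.14, lik 0.31, product 0.04340.
Normalizing constant = 0.48020; the posterior for Coin 2 is its product over the sum, 0.2268/0.48020 = 0.472.

Posterior probability ≈ 0.472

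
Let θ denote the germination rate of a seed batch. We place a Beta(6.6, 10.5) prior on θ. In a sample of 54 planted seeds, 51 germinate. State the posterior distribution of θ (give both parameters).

The binomial likelihood is conjugate to the Beta prior: with 51 successes and 3 failures, the posterior is Beta(6.6+51, 10.5+3) = Beta(57.6, 13.5).

Posterior: Beta(57.6, 13.5)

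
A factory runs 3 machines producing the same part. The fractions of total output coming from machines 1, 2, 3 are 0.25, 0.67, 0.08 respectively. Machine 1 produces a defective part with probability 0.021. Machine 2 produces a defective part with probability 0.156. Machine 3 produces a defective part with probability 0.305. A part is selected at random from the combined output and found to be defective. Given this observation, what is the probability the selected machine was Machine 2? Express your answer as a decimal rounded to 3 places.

Posterior probability ≈ 0.779

Tabulate prior·likelihood by source: [1] prior 0.25, lik 0.021, product 0.005250; [2] prior 0.67, lik 0.156, product 0.1045; [3] prior 0.08, lik 0.305, product 0.02440.
Normalizing constant = 0.13417; the posterior for Machine 2 is its product over the sum, 0.1045/0.13417 = 0.779.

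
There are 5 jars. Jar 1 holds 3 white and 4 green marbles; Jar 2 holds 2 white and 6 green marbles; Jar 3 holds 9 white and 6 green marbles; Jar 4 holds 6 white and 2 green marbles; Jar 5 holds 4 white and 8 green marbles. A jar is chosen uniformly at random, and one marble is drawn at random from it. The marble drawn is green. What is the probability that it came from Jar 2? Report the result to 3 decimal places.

P(green|Jar 1) = 0.5714; P(green|Jar 2) = 0.75; P(green|Jar 3) = 0.4; P(green|Jar 4) = 0.25; P(green|Jar 5) = 0.6667.
Prior × likelihood for each source: 0.2·0.5714=0.1143, 0.2·0.75=0.1500, 0.2·0.4=0.08000, 0.2·0.25=0.05000, 0.2·0.6667=0.1333. Summing gives P(green) = 0.52762.
P(Jar 2 | green) = 0.1500 / 0.52762 = 0.284.

Posterior probability ≈ 0.284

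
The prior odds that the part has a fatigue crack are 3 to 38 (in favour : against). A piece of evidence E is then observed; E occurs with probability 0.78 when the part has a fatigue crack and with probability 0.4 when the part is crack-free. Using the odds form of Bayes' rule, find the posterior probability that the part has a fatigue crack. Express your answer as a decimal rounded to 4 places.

Prior odds = 3/38 = 0.078947. In log-odds, ln(0.078947) = -2.5390.
Add log likelihood ratio: ln(1.9500) = 0.66783.
Posterior log-odds = -1.8711, so posterior odds = exp(-1.8711) = 0.15395. Converting, P(H|E) = 0.15395/1.1539 = 0.1334.

Posterior probability ≈ 0.1334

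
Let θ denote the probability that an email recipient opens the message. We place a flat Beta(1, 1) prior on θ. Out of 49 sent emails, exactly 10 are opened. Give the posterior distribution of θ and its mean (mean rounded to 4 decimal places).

Posterior: Beta(11, 40); mean ≈ 0.2157

The binomial likelihood is conjugate to the Beta prior: with 10 successes and 39 failures, the posterior is Beta(1+10, 1+39) = Beta(11, 40).
Posterior mean = α/(α+β) = 11/51 = 0.2157.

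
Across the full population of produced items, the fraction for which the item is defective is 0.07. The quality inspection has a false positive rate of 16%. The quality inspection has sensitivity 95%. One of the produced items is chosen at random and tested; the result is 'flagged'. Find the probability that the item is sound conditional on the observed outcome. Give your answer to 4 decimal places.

Let H be the event that the item is defective. P(H) = 0.07, so P(¬H) = 0.93. With E the 'flagged' result, P(E|H) = 0.95 and P(E|¬H) = 0.16.
P(E) = 0.95·0.07 + 0.16·0.93 = 0.066500 + 0.14880 = 0.21530.
By Bayes' theorem, P(H|E) = 0.066500 / 0.21530 = 0.3089. Hence P(¬H|E) = 1 − 0.3089 = 0.6911.

P(¬H | E) ≈ 0.6911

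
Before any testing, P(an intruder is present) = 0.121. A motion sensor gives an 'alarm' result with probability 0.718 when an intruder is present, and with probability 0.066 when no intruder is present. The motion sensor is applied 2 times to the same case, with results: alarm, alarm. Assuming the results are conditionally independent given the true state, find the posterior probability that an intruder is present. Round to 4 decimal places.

Posterior P(H) ≈ 0.9422

Let H be the event that an intruder is present; start with P(H) = 0.121. P('alarm'|H) = 0.718, P('alarm'|¬H) = 0.066.
Update on result 1 ('alarm'): P(H) ← 0.718·0.1210 / (0.718·0.1210 + 0.066·0.8790) = 0.086878/0.14489 = 0.5996.
Update on result 2 ('alarm'): P(H) ← 0.718·0.5996 / (0.718·0.5996 + 0.066·0.4004) = 0.43052/0.45694 = 0.9422.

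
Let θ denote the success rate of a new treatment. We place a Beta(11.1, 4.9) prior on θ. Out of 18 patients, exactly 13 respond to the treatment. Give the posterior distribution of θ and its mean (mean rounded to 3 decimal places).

The binomial likelihood is conjugate to the Beta prior: with 13 successes and 5 failures, the posterior is Beta(11.1+13, 4.9+5) = Beta(24.1, 9.9).
E[θ | data] = 24.1/(24.1+9.9) = 0.709.

Posterior: Beta(24.1, 9.9); mean ≈ 0.709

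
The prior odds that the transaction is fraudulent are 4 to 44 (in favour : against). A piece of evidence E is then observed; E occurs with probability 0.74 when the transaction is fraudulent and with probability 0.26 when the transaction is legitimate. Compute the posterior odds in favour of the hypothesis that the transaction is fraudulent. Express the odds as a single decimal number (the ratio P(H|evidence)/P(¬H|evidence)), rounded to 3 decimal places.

Prior odds = 4/44 = 0.090909. In log-odds, ln(0.090909) = -2.3979.
Add log likelihood ratio: ln(2.8462) = 1.0460.
Posterior log-odds = -1.3519, so posterior odds = exp(-1.3519) = 0.25874.

Posterior odds ≈ 0.259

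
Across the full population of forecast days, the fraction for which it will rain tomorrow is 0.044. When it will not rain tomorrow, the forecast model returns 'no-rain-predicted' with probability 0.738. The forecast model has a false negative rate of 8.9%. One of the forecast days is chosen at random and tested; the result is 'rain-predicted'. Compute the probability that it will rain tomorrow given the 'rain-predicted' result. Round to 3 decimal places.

P(H | E) ≈ 0.138

Let H be the event that it will rain tomorrow. P(H) = 0.044, so P(¬H) = 0.956. With E the 'rain-predicted' result, P(E|H) = 0.911 and P(E|¬H) = 0.262.
P(E) = 0.911·0.044 + 0.262·0.956 = 0.040084 + 0.25047 = 0.29056.
By Bayes' theorem, P(H|E) = 0.040084 / 0.29056 = 0.138.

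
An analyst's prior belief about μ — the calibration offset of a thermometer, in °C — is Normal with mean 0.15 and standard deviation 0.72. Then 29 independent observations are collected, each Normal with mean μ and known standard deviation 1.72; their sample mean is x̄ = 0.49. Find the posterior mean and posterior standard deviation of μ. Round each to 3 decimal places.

Posterior mean ≈ 0.434; posterior SD ≈ 0.292

With known σ, the Normal prior is conjugate. Weight on the data is w = (n/σ²)/(n/σ² + 1/τ₀²) = 9.80260/(9.80260+1.92901) = 0.83557.
Posterior mean = w·x̄ + (1−w)·μ₀ = 0.83557·0.49 + 0.16443·0.15 = 0.434. Posterior variance = 1/(9.80260+1.92901) = 0.0852398, so SD = 0.292.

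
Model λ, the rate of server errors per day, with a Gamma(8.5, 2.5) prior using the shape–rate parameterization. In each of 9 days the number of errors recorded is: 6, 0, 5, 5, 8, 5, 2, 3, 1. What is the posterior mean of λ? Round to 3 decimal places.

Posterior mean ≈ 3.783

Total count ∑xᵢ = 35 over n = 9 days.
Gamma is conjugate to the Poisson likelihood: posterior is Gamma(shape = 8.5+35 = 43.5, rate = 2.5+9 = 11.5).
Posterior mean = shape/rate = 43.5/11.5 = 3.783.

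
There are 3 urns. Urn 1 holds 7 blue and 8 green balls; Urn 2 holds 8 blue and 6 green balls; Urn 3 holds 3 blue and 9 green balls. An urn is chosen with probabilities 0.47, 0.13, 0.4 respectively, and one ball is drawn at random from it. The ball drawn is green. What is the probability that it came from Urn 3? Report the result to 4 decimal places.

Posterior probability ≈ 0.4947

P(green|Urn 1) = 0.5333; P(green|Urn 2) = 0.4286; P(green|Urn 3) = 0.75.
Prior × likelihood for each source: 0.47·0.5333=0.2507, 0.13·0.4286=0.05571, 0.4·0.75=0.3000. Summing gives P(green) = 0.60638.
P(Urn 3 | green) = 0.3000 / 0.60638 = 0.4947.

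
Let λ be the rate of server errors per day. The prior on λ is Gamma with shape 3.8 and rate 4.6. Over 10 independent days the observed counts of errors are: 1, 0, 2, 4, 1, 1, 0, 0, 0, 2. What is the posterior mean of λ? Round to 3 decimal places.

Total count ∑xᵢ = 11 over n = 10 days.
Gamma is conjugate to the Poisson likelihood: posterior is Gamma(shape = 3.8+11 = 14.8, rate = 4.6+10 = 14.6).
Posterior mean = shape/rate = 14.8/14.6 = 1.014.

Posterior mean ≈ 1.014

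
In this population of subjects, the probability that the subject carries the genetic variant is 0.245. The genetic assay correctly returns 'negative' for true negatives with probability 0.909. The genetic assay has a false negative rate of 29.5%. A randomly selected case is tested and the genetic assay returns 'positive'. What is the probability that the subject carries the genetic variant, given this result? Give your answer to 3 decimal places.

Let H be the event that the subject carries the genetic variant. P(H) = 0.245, so P(¬H) = 0.755. With E the 'positive' result, P(E|H) = 0.705 and P(E|¬H) = 0.091.
P(E) = 0.705·0.245 + 0.091·0.755 = 0.17272 + 0.068705 = 0.24143.
By Bayes' theorem, P(H|E) = 0.17272 / 0.24143 = 0.715.

P(H | E) ≈ 0.715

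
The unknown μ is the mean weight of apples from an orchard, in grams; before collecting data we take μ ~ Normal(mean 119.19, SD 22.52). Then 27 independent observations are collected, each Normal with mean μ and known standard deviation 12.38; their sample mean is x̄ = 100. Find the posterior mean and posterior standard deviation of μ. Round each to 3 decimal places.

Posterior mean ≈ 100.212; posterior SD ≈ 2.369

Prior precision 1/τ₀² = 1/22.52² = 0.00197180; data precision n/σ² = 27/12.38² = 0.176166.
Posterior precision = 0.00197180 + 0.176166 = 0.178138, giving posterior SD = 1/√0.178138 = 2.369.
Posterior mean = (0.00197180·119.19 + 0.176166·100) / 0.178138 = 100.212.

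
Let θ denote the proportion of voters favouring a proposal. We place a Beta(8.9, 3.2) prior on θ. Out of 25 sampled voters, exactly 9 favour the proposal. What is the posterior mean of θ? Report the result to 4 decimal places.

The binomial likelihood is conjugate to the Beta prior: with 9 successes and 16 failures, the posterior is Beta(8.9+9, 3.2+16) = Beta(17.9, 19.2).
E[θ | data] = 17.9/(17.9+19.2) = 0.4825.

Posterior mean ≈ 0.4825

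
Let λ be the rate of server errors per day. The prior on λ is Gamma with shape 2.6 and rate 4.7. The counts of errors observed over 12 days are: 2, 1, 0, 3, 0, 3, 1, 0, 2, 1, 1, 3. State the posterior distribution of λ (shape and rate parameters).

Total count ∑xᵢ = 17 over n = 12 days.
Gamma is conjugate to the Poisson likelihood: posterior is Gamma(shape = 2.6+17 = 19.6, rate = 4.7+12 = 16.7).

Posterior: Gamma(shape=19.6, rate=16.7)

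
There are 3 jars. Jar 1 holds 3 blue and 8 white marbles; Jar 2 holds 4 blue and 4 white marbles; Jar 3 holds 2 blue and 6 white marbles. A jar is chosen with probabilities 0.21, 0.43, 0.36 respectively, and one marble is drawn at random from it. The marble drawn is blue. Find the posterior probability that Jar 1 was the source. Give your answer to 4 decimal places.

Posterior probability ≈ 0.1581

Tabulate prior·likelihood by source: [1] prior 0.21, lik 0.2727, product 0.05727; [2] prior 0.43, lik 0.5, product 0.2150; [3] prior 0.36, lik 0.25, product 0.09000.
Normalizing constant = 0.36227; the posterior for Jar 1 is its product over the sum, 0.05727/0.36227 = 0.1581.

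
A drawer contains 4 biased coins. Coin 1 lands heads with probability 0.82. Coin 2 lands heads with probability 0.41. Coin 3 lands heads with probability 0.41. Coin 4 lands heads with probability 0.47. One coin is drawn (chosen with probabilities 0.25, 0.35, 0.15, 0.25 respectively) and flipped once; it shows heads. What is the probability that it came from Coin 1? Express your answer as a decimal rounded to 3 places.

P(heads|C1) = 0.82; P(heads|C2) = 0.41; P(heads|C3) = 0.41; P(heads|C4) = 0.47.
Prior × likelihood for each source: 0.25·0.82=0.2050, 0.35·0.41=0.1435, 0.15·0.41=0.06150, 0.25·0.47=0.1175. Summing gives P(heads) = 0.52750.
P(Coin 1 | heads) = 0.2050 / 0.52750 = 0.389.

Posterior probability ≈ 0.389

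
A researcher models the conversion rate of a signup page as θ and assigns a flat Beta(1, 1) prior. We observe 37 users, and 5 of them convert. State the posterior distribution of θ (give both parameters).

Posterior: Beta(6, 33)

Observing 5 successes and 32 failures updates Beta(1, 1) by adding the success and failure counts to the two shape parameters: α = 1+5 = 6, β = 1+32 = 33.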